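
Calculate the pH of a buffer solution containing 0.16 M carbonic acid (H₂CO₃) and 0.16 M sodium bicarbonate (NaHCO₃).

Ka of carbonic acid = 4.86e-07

pKa = -log(4.86e-07) = 6.31. pH = pKa + log([A⁻]/[HA]) = 6.31 + log(0.16/0.16)

pH = 6.31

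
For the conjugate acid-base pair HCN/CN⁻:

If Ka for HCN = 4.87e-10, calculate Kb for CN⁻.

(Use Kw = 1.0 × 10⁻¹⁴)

For a conjugate pair Ka × Kb = Kw, so Kb = Kw/Ka = 1.0 × 10⁻¹⁴ / 4.87e-10 = 2.05e-05.

K_b = 2.05e-05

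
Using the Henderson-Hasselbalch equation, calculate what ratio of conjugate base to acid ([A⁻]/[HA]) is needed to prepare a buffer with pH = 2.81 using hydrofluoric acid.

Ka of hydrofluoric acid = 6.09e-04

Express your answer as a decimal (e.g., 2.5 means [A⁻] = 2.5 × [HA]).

pKa = -log(6.09e-04) = 3.2154. pH = pKa + log([A⁻]/[HA]), so log([A⁻]/[HA]) = pH − pKa = 2.81 − 3.2154 = -0.4054. [A⁻]/[HA] = 10^(-0.4054) = 0.393

[A⁻]/[HA] = 0.393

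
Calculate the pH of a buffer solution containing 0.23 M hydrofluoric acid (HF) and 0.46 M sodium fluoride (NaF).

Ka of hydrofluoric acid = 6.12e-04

pKa = -log(6.12e-04) = 3.21. pH = pKa + log([A⁻]/[HA]) = 3.21 + log(0.46/0.23)

pH = 3.51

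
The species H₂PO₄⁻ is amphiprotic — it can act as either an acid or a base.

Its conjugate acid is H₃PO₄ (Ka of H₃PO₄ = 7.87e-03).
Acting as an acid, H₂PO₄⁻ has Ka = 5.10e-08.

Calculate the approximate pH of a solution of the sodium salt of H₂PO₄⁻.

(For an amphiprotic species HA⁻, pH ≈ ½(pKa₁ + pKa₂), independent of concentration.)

pKa₁ = -log(7.87e-03) = 2.10; pKa₂ = -log(5.10e-08) = 7.29. For an amphiprotic species, pH ≈ ½(pKa₁ + pKa₂) = ½(2.10 + 7.29) = 4.70.

pH = 4.70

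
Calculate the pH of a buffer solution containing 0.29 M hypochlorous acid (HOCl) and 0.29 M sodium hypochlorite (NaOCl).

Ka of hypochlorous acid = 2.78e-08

pKa = -log(2.78e-08) = 7.56. pH = pKa + log([A⁻]/[HA]) = 7.56 + log(0.29/0.29)

pH = 7.56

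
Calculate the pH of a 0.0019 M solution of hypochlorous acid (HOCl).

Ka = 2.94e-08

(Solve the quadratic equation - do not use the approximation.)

x² + Ka×x - Ka×C = 0. Using quadratic formula: [H⁺] = 7.4593e-06

pH = 5.13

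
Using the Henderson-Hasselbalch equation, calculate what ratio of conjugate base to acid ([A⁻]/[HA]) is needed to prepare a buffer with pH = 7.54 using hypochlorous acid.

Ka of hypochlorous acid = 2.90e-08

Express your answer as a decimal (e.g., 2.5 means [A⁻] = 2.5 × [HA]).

pKa = -log(2.90e-08) = 7.5376. pH = pKa + log([A⁻]/[HA]), so log([A⁻]/[HA]) = pH − pKa = 7.54 − 7.5376 = 0.0024. [A⁻]/[HA] = 10^(0.0024) = 1.01

[A⁻]/[HA] = 1.01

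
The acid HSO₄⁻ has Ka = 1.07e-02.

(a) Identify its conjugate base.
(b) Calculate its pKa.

(a) The conjugate base is formed by removing one H⁺ from HSO₄⁻, giving SO₄²⁻. (b) pKa = -log(Ka) = -log(1.07e-02) = 1.97.

Conjugate base: SO₄²⁻; pK_a = 1.97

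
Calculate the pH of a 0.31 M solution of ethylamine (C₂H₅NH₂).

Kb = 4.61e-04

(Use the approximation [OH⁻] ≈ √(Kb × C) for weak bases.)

[OH⁻] = √(Kb × C) = √(4.61e-04 × 0.31) = 1.1954e-02. pOH = 1.92, pH = 14 - pOH

pH = 12.08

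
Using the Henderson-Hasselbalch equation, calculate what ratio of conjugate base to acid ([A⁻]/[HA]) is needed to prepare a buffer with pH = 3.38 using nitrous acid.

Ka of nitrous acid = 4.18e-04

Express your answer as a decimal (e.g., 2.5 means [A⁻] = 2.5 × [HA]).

pKa = -log(4.18e-04) = 3.3788. pH = pKa + log([A⁻]/[HA]), so log([A⁻]/[HA]) = pH − pKa = 3.38 − 3.3788 = 0.0012. [A⁻]/[HA] = 10^(0.0012) = 1.00

[A⁻]/[HA] = 1.00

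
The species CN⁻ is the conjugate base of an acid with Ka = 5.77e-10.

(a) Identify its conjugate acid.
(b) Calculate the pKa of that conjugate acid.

(a) The conjugate acid is formed by adding one H⁺ to CN⁻, giving HCN. (b) pKa = -log(Ka) = -log(5.77e-10) = 9.24.

Conjugate acid: HCN; pK_a = 9.24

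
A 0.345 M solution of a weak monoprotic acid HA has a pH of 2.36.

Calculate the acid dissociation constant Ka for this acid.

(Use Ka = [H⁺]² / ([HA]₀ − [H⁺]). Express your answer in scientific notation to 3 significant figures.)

[H⁺] = 10^(−pH) = 10^(−2.36) = 4.365e-03 M. For HA ⇌ H⁺ + A⁻, Ka = [H⁺][A⁻]/[HA] = [H⁺]² / ([HA]₀ − [H⁺]) = (4.365e-03)² / (0.345 − 4.365e-03) = 5.59e-05.

K_a = 5.59e-05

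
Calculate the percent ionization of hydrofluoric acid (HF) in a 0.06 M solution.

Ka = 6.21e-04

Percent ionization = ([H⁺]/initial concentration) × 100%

Using Ka equilibrium: x² + Ka×x - Ka×C = 0. Solving: [H⁺] = 5.8015e-03. Percent = (5.8015e-03/0.06) × 100

Percent ionization = 9.67%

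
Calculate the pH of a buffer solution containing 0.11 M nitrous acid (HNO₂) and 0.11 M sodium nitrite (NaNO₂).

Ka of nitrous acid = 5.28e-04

pKa = -log(5.28e-04) = 3.28. pH = pKa + log([A⁻]/[HA]) = 3.28 + log(0.11/0.11)

pH = 3.28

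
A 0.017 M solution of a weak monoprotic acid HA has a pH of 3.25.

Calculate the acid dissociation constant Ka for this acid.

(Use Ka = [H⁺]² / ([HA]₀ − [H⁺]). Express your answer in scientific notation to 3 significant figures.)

[H⁺] = 10^(−pH) = 10^(−3.25) = 5.623e-04 M. For HA ⇌ H⁺ + A⁻, Ka = [H⁺][A⁻]/[HA] = [H⁺]² / ([HA]₀ − [H⁺]) = (5.623e-04)² / (0.017 − 5.623e-04) = 1.92e-05.

K_a = 1.92e-05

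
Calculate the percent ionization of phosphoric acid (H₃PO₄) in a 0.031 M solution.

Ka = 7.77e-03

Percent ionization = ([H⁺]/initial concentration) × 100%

Using Ka equilibrium: x² + Ka×x - Ka×C = 0. Solving: [H⁺] = 1.2114e-02. Percent = (1.2114e-02/0.031) × 100

Percent ionization = 39.1%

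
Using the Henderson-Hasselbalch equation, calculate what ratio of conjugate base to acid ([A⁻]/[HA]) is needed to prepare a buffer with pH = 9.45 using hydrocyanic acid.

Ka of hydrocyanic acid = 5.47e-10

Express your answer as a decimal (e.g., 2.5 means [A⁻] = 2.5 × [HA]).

pKa = -log(5.47e-10) = 9.2620. pH = pKa + log([A⁻]/[HA]), so log([A⁻]/[HA]) = pH − pKa = 9.45 − 9.2620 = 0.1880. [A⁻]/[HA] = 10^(0.1880) = 1.54

[A⁻]/[HA] = 1.54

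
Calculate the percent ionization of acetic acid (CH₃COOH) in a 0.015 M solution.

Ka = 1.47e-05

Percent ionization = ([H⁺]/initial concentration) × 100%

Using Ka equilibrium: x² + Ka×x - Ka×C = 0. Solving: [H⁺] = 4.6228e-04. Percent = (4.6228e-04/0.015) × 100

Percent ionization = 3.08%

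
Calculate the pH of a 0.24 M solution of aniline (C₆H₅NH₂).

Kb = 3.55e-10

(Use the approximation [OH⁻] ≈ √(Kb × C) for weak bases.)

[OH⁻] = √(Kb × C) = √(3.55e-10 × 0.24) = 9.2304e-06. pOH = 5.03, pH = 14 - pOH

pH = 8.97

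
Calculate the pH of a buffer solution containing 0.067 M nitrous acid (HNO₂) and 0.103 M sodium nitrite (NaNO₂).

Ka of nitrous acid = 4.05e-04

pKa = -log(4.05e-04) = 3.39. pH = pKa + log([A⁻]/[HA]) = 3.39 + log(0.103/0.067)

pH = 3.58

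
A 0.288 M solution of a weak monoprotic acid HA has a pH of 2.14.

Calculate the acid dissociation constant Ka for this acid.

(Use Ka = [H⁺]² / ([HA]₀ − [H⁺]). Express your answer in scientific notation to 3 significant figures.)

[H⁺] = 10^(−pH) = 10^(−2.14) = 7.244e-03 M. For HA ⇌ H⁺ + A⁻, Ka = [H⁺][A⁻]/[HA] = [H⁺]² / ([HA]₀ − [H⁺]) = (7.244e-03)² / (0.288 − 7.244e-03) = 1.87e-04.

K_a = 1.87e-04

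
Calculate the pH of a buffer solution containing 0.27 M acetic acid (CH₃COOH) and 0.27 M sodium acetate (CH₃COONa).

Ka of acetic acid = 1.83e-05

pKa = -log(1.83e-05) = 4.74. pH = pKa + log([A⁻]/[HA]) = 4.74 + log(0.27/0.27)

pH = 4.74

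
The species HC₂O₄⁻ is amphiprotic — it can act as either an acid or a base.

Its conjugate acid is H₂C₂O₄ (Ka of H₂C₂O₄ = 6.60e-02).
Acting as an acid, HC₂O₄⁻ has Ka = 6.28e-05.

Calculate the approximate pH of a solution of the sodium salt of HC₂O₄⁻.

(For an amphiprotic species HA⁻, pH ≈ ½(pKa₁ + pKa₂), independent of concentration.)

pKa₁ = -log(6.60e-02) = 1.18; pKa₂ = -log(6.28e-05) = 4.20. For an amphiprotic species, pH ≈ ½(pKa₁ + pKa₂) = ½(1.18 + 4.20) = 2.69.

pH = 2.69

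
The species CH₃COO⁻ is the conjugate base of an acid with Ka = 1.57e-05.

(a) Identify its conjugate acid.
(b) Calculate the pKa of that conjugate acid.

(a) The conjugate acid is formed by adding one H⁺ to CH₃COO⁻, giving CH₃COOH. (b) pKa = -log(Ka) = -log(1.57e-05) = 4.80.

Conjugate acid: CH₃COOH; pK_a = 4.80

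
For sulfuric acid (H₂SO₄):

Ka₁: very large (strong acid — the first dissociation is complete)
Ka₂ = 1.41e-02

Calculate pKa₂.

pKa₂ = -log(Ka₂) = -log(1.41e-02) = 1.85.

pK_{a2} = 1.85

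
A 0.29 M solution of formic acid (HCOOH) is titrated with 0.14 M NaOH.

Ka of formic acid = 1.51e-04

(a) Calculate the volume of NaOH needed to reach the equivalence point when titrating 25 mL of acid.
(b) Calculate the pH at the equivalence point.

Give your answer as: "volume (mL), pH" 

moles acid = 0.29 × 25/1000 = 0.00725 mol; V_base = moles/0.14 × 1000 = 51.8 mL. At equivalence only the conjugate base is present: [A⁻] = 0.00725/0.077 = 9.4419e-02 M. Kb = Kw/Ka = 6.62e-11; [OH⁻] = √(Kb × [A⁻]) = 2.5006e-06; pOH = 5.60; pH = 14 - pOH = 8.40.

V = 51.8 mL, pH = 8.40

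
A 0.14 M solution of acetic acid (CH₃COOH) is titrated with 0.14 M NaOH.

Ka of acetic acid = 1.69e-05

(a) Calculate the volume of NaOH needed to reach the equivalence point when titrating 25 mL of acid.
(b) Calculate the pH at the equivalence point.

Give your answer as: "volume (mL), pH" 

moles acid = 0.14 × 25/1000 = 0.0035 mol; V_base = moles/0.14 × 1000 = 25.0 mL. At equivalence only the conjugate base is present: [A⁻] = 0.0035/0.050 = 7.0000e-02 M. Kb = Kw/Ka = 5.92e-10; [OH⁻] = √(Kb × [A⁻]) = 6.4358e-06; pOH = 5.19; pH = 14 - pOH = 8.81.

V = 25.0 mL, pH = 8.81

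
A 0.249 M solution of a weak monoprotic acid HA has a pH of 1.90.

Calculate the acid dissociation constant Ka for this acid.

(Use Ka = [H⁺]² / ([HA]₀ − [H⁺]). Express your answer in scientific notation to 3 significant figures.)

[H⁺] = 10^(−pH) = 10^(−1.90) = 1.259e-02 M. For HA ⇌ H⁺ + A⁻, Ka = [H⁺][A⁻]/[HA] = [H⁺]² / ([HA]₀ − [H⁺]) = (1.259e-02)² / (0.249 − 1.259e-02) = 6.70e-04.

K_a = 6.70e-04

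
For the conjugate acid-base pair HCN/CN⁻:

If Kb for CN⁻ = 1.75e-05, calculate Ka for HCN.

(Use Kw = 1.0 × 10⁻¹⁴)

For a conjugate pair Ka × Kb = Kw, so Ka = Kw/Kb = 1.0 × 10⁻¹⁴ / 1.75e-05 = 5.71e-10.

K_a = 5.71e-10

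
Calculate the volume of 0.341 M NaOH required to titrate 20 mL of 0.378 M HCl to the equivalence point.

At equivalence: moles acid = moles base. moles HCl = 0.378 × 20/1000 = 0.00756 mol. V_base = moles / 0.341 × 1000 = 22.2 mL.

V_{base} = 22.2 mL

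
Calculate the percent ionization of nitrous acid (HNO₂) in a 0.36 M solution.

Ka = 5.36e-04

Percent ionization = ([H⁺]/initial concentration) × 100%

Using Ka equilibrium: x² + Ka×x - Ka×C = 0. Solving: [H⁺] = 1.3626e-02. Percent = (1.3626e-02/0.36) × 100

Percent ionization = 3.78%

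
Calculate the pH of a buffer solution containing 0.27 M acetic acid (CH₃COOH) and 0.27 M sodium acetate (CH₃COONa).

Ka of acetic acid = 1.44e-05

pKa = -log(1.44e-05) = 4.84. pH = pKa + log([A⁻]/[HA]) = 4.84 + log(0.27/0.27)

pH = 4.84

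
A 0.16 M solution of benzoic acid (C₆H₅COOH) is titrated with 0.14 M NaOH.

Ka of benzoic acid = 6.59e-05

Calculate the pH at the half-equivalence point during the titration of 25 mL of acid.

At half-equivalence [HA] = [A⁻], so Henderson-Hasselbalch gives pH = pKa = -log(6.59e-05) = 4.18.

pH = pKa = 4.18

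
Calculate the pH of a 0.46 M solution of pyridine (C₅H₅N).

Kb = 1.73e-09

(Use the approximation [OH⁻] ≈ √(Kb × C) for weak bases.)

[OH⁻] = √(Kb × C) = √(1.73e-09 × 0.46) = 2.8210e-05. pOH = 4.55, pH = 14 - pOH

pH = 9.45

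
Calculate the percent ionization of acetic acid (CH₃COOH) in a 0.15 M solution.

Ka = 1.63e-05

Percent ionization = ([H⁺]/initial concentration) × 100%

Using Ka equilibrium: x² + Ka×x - Ka×C = 0. Solving: [H⁺] = 1.5555e-03. Percent = (1.5555e-03/0.15) × 100

Percent ionization = 1.04%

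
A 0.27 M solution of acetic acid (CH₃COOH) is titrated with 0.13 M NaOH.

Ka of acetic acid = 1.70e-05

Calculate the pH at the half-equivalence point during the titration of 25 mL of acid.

At half-equivalence [HA] = [A⁻], so Henderson-Hasselbalch gives pH = pKa = -log(1.70e-05) = 4.77.

pH = pKa = 4.77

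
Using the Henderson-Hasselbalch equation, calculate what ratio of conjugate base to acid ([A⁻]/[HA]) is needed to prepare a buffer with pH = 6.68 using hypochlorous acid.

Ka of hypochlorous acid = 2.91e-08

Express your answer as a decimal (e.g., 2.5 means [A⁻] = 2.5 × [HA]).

pKa = -log(2.91e-08) = 7.5361. pH = pKa + log([A⁻]/[HA]), so log([A⁻]/[HA]) = pH − pKa = 6.68 − 7.5361 = -0.8561. [A⁻]/[HA] = 10^(-0.8561) = 0.139

[A⁻]/[HA] = 0.139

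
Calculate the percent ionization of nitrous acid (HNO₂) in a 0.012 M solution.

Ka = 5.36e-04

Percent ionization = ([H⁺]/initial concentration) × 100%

Using Ka equilibrium: x² + Ka×x - Ka×C = 0. Solving: [H⁺] = 2.2823e-03. Percent = (2.2823e-03/0.012) × 100

Percent ionization = 19%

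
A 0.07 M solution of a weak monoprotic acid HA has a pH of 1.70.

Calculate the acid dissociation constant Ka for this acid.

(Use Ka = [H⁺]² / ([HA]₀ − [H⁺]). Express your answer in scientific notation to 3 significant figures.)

[H⁺] = 10^(−pH) = 10^(−1.70) = 1.995e-02 M. For HA ⇌ H⁺ + A⁻, Ka = [H⁺][A⁻]/[HA] = [H⁺]² / ([HA]₀ − [H⁺]) = (1.995e-02)² / (0.07 − 1.995e-02) = 7.95e-03.

K_a = 7.95e-03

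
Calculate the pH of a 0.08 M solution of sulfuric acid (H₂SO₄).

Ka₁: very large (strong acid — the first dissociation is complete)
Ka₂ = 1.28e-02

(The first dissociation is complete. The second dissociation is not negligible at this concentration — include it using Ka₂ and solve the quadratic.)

First dissociation is complete: [H⁺]₀ = [HSO₄⁻]₀ = C = 0.08 M. Second dissociation HSO₄⁻ ⇌ H⁺ + SO₄²⁻: let x = [SO₄²⁻]. Ka₂ = (C + x)·x / (C − x) = 1.28e-02 → x² + (C + Ka₂)·x − Ka₂·C = 0 → x² + 0.09280·x − 1.024e-03 = 0. x = (−0.09280 + √(0.09280² + 4 × 1.024e-03)) / 2 = 9.9645e-03 M. [H⁺] = C + x = 0.08 + 9.9645e-03 = 8.9965e-02 M. pH = -log(8.9965e-02) = 1.05.

pH = 1.05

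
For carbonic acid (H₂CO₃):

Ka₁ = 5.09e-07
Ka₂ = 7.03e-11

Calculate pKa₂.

pKa₂ = -log(Ka₂) = -log(7.03e-11) = 10.15.

pK_{a2} = 10.15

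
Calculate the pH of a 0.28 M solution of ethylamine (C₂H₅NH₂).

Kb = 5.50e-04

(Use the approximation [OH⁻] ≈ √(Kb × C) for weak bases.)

[OH⁻] = √(Kb × C) = √(5.50e-04 × 0.28) = 1.2410e-02. pOH = 1.91, pH = 14 - pOH

pH = 12.09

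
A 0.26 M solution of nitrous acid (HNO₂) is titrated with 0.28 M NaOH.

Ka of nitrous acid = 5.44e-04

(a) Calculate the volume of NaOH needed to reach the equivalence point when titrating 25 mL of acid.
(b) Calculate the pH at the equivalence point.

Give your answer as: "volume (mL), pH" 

moles acid = 0.26 × 25/1000 = 0.0065 mol; V_base = moles/0.28 × 1000 = 23.2 mL. At equivalence only the conjugate base is present: [A⁻] = 0.0065/0.048 = 1.3481e-01 M. Kb = Kw/Ka = 1.84e-11; [OH⁻] = √(Kb × [A⁻]) = 1.5742e-06; pOH = 5.80; pH = 14 - pOH = 8.20.

V = 23.2 mL, pH = 8.20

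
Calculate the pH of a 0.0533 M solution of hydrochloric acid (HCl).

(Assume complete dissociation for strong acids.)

[H⁺] = 0.0533 M for strong acid. pH = -log[H⁺] = -log(0.0533)

pH = 1.27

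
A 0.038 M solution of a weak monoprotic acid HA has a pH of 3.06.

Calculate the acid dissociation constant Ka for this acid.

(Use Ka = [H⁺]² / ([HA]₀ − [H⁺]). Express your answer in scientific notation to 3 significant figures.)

[H⁺] = 10^(−pH) = 10^(−3.06) = 8.710e-04 M. For HA ⇌ H⁺ + A⁻, Ka = [H⁺][A⁻]/[HA] = [H⁺]² / ([HA]₀ − [H⁺]) = (8.710e-04)² / (0.038 − 8.710e-04) = 2.04e-05.

K_a = 2.04e-05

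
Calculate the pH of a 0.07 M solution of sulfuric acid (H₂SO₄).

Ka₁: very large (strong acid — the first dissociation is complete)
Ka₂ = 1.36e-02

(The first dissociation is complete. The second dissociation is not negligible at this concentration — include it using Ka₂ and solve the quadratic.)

First dissociation is complete: [H⁺]₀ = [HSO₄⁻]₀ = C = 0.07 M. Second dissociation HSO₄⁻ ⇌ H⁺ + SO₄²⁻: let x = [SO₄²⁻]. Ka₂ = (C + x)·x / (C − x) = 1.36e-02 → x² + (C + Ka₂)·x − Ka₂·C = 0 → x² + 0.08360·x − 9.520e-04 = 0. x = (−0.08360 + √(0.08360² + 4 × 9.520e-04)) / 2 = 1.0154e-02 M. [H⁺] = C + x = 0.07 + 1.0154e-02 = 8.0154e-02 M. pH = -log(8.0154e-02) = 1.10.

pH = 1.10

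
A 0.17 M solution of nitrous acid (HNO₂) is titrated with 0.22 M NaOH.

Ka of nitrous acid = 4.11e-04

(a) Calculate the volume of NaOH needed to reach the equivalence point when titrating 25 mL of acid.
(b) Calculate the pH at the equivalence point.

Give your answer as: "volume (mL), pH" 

moles acid = 0.17 × 25/1000 = 0.00425 mol; V_base = moles/0.22 × 1000 = 19.3 mL. At equivalence only the conjugate base is present: [A⁻] = 0.00425/0.044 = 9.5897e-02 M. Kb = Kw/Ka = 2.43e-11; [OH⁻] = √(Kb × [A⁻]) = 1.5275e-06; pOH = 5.82; pH = 14 - pOH = 8.18.

V = 19.3 mL, pH = 8.18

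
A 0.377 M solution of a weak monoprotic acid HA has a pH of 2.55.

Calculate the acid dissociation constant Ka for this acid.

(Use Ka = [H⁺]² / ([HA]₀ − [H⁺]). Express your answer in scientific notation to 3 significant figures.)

[H⁺] = 10^(−pH) = 10^(−2.55) = 2.818e-03 M. For HA ⇌ H⁺ + A⁻, Ka = [H⁺][A⁻]/[HA] = [H⁺]² / ([HA]₀ − [H⁺]) = (2.818e-03)² / (0.377 − 2.818e-03) = 2.12e-05.

K_a = 2.12e-05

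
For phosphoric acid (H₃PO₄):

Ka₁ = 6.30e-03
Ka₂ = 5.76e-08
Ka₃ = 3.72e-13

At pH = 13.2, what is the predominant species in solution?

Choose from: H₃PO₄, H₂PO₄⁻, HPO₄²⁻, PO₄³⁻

pKa₁ = 2.20, pKa₂ = 7.24, pKa₃ = 12.43. For a polyprotic acid the predominant species crosses at each pKa: below pKa_n the protonated form dominates, above it the deprotonated form does. At pH = 13.2, the predominant species is PO₄³⁻.

PO₄³⁻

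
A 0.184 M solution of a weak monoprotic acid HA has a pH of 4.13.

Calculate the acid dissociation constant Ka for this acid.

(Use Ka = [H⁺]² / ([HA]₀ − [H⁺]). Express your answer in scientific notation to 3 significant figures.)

[H⁺] = 10^(−pH) = 10^(−4.13) = 7.413e-05 M. For HA ⇌ H⁺ + A⁻, Ka = [H⁺][A⁻]/[HA] = [H⁺]² / ([HA]₀ − [H⁺]) = (7.413e-05)² / (0.184 − 7.413e-05) = 2.99e-08.

K_a = 2.99e-08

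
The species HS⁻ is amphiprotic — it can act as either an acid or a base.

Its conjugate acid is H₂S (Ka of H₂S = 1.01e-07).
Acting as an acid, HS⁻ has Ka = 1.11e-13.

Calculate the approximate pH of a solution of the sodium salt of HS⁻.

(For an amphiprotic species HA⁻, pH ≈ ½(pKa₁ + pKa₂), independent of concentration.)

pKa₁ = -log(1.01e-07) = 7.00; pKa₂ = -log(1.11e-13) = 12.95. For an amphiprotic species, pH ≈ ½(pKa₁ + pKa₂) = ½(7.00 + 12.95) = 9.98.

pH = 9.98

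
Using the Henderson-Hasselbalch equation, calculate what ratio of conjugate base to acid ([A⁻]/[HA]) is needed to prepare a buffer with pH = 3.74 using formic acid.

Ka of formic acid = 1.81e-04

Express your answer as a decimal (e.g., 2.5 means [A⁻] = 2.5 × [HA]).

pKa = -log(1.81e-04) = 3.7423. pH = pKa + log([A⁻]/[HA]), so log([A⁻]/[HA]) = pH − pKa = 3.74 − 3.7423 = -0.0023. [A⁻]/[HA] = 10^(-0.0023) = 0.995

[A⁻]/[HA] = 0.995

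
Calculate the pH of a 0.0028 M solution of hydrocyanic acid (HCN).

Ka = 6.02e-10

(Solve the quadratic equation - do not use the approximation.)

x² + Ka×x - Ka×C = 0. Using quadratic formula: [H⁺] = 1.2980e-06

pH = 5.89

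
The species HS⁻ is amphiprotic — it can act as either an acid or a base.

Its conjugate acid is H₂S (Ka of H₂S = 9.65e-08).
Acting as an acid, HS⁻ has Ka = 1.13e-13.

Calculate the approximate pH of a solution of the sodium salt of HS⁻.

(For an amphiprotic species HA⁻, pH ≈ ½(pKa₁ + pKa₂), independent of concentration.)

pKa₁ = -log(9.65e-08) = 7.02; pKa₂ = -log(1.13e-13) = 12.95. For an amphiprotic species, pH ≈ ½(pKa₁ + pKa₂) = ½(7.02 + 12.95) = 9.98.

pH = 9.98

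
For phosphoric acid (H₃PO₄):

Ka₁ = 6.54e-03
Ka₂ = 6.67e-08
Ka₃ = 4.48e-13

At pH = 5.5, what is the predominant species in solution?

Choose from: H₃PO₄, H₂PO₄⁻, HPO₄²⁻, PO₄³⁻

pKa₁ = 2.18, pKa₂ = 7.18, pKa₃ = 12.35. For a polyprotic acid the predominant species crosses at each pKa: below pKa_n the protonated form dominates, above it the deprotonated form does. At pH = 5.5, the predominant species is H₂PO₄⁻.

H₂PO₄⁻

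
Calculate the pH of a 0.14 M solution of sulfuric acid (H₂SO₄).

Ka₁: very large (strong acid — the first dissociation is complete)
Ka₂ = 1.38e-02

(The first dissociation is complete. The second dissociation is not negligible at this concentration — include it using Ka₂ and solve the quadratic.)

First dissociation is complete: [H⁺]₀ = [HSO₄⁻]₀ = C = 0.14 M. Second dissociation HSO₄⁻ ⇌ H⁺ + SO₄²⁻: let x = [SO₄²⁻]. Ka₂ = (C + x)·x / (C − x) = 1.38e-02 → x² + (C + Ka₂)·x − Ka₂·C = 0 → x² + 0.15380·x − 1.932e-03 = 0. x = (−0.15380 + √(0.15380² + 4 × 1.932e-03)) / 2 = 1.1675e-02 M. [H⁺] = C + x = 0.14 + 1.1675e-02 = 1.5168e-01 M. pH = -log(1.5168e-01) = 0.82.

pH = 0.82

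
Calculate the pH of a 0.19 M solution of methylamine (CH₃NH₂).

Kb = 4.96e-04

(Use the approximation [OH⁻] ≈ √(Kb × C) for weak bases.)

[OH⁻] = √(Kb × C) = √(4.96e-04 × 0.19) = 9.7077e-03. pOH = 2.01, pH = 14 - pOH

pH = 11.99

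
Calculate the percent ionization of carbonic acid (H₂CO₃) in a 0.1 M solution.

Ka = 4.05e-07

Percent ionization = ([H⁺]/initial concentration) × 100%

Using Ka equilibrium: x² + Ka×x - Ka×C = 0. Solving: [H⁺] = 2.0104e-04. Percent = (2.0104e-04/0.1) × 100

Percent ionization = 0.201%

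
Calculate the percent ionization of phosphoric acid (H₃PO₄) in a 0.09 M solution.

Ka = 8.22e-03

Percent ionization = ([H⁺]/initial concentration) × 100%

Using Ka equilibrium: x² + Ka×x - Ka×C = 0. Solving: [H⁺] = 2.3398e-02. Percent = (2.3398e-02/0.09) × 100

Percent ionization = 26%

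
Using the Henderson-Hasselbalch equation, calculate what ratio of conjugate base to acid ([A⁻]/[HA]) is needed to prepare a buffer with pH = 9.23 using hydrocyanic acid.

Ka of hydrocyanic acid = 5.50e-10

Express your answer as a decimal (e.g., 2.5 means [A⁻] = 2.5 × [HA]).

pKa = -log(5.50e-10) = 9.2596. pH = pKa + log([A⁻]/[HA]), so log([A⁻]/[HA]) = pH − pKa = 9.23 − 9.2596 = -0.0296. [A⁻]/[HA] = 10^(-0.0296) = 0.934

[A⁻]/[HA] = 0.934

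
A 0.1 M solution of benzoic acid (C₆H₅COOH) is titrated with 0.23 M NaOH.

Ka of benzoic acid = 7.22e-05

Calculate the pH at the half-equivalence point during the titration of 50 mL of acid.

At half-equivalence [HA] = [A⁻], so Henderson-Hasselbalch gives pH = pKa = -log(7.22e-05) = 4.14.

pH = pKa = 4.14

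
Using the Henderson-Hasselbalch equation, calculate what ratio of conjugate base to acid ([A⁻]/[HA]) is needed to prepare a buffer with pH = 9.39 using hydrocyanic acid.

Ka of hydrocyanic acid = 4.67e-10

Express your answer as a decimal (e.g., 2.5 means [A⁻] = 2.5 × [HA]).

pKa = -log(4.67e-10) = 9.3307. pH = pKa + log([A⁻]/[HA]), so log([A⁻]/[HA]) = pH − pKa = 9.39 − 9.3307 = 0.0593. [A⁻]/[HA] = 10^(0.0593) = 1.15

[A⁻]/[HA] = 1.15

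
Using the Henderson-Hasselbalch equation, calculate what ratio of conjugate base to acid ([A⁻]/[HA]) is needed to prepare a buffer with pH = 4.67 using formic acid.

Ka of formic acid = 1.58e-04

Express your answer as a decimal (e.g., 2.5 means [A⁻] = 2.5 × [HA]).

pKa = -log(1.58e-04) = 3.8013. pH = pKa + log([A⁻]/[HA]), so log([A⁻]/[HA]) = pH − pKa = 4.67 − 3.8013 = 0.8687. [A⁻]/[HA] = 10^(0.8687) = 7.39

[A⁻]/[HA] = 7.39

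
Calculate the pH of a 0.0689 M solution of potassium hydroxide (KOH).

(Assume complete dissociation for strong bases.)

[OH⁻] = 0.0689 M for strong base. pOH = -log[OH⁻] = 1.16, pH = 14 - pOH

pH = 12.84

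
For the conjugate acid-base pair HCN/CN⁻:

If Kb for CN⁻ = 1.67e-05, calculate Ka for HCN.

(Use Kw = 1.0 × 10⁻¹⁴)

For a conjugate pair Ka × Kb = Kw, so Ka = Kw/Kb = 1.0 × 10⁻¹⁴ / 1.67e-05 = 5.99e-10.

K_a = 5.99e-10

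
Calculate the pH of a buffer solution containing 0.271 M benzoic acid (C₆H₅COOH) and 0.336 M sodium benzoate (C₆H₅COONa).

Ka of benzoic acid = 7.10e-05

pKa = -log(7.10e-05) = 4.15. pH = pKa + log([A⁻]/[HA]) = 4.15 + log(0.336/0.271)

pH = 4.24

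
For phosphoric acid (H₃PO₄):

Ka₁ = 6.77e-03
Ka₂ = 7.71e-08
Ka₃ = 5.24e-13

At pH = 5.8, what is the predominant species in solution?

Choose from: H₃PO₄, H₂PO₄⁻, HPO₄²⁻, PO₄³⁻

pKa₁ = 2.17, pKa₂ = 7.11, pKa₃ = 12.28. For a polyprotic acid the predominant species crosses at each pKa: below pKa_n the protonated form dominates, above it the deprotonated form does. At pH = 5.8, the predominant species is H₂PO₄⁻.

H₂PO₄⁻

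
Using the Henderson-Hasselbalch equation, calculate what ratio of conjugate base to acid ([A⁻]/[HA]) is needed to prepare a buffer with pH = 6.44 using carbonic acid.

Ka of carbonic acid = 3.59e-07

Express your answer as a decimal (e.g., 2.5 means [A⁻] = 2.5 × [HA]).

pKa = -log(3.59e-07) = 6.4449. pH = pKa + log([A⁻]/[HA]), so log([A⁻]/[HA]) = pH − pKa = 6.44 − 6.4449 = -0.0049. [A⁻]/[HA] = 10^(-0.0049) = 0.989

[A⁻]/[HA] = 0.989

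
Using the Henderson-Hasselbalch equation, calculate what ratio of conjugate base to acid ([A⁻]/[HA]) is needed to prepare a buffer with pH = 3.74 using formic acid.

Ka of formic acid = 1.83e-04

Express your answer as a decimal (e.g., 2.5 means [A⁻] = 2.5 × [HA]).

pKa = -log(1.83e-04) = 3.7375. pH = pKa + log([A⁻]/[HA]), so log([A⁻]/[HA]) = pH − pKa = 3.74 − 3.7375 = 0.0025. [A⁻]/[HA] = 10^(0.0025) = 1.01

[A⁻]/[HA] = 1.01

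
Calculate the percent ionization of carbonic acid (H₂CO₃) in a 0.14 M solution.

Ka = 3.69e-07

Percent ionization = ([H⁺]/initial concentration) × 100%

Using Ka equilibrium: x² + Ka×x - Ka×C = 0. Solving: [H⁺] = 2.2710e-04. Percent = (2.2710e-04/0.14) × 100

Percent ionization = 0.162%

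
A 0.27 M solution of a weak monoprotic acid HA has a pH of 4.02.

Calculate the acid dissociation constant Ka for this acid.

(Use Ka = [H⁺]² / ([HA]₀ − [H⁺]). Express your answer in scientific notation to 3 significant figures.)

[H⁺] = 10^(−pH) = 10^(−4.02) = 9.550e-05 M. For HA ⇌ H⁺ + A⁻, Ka = [H⁺][A⁻]/[HA] = [H⁺]² / ([HA]₀ − [H⁺]) = (9.550e-05)² / (0.27 − 9.550e-05) = 3.38e-08.

K_a = 3.38e-08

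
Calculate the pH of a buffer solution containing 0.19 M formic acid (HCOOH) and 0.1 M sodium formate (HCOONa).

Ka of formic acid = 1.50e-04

pKa = -log(1.50e-04) = 3.82. pH = pKa + log([A⁻]/[HA]) = 3.82 + log(0.1/0.19)

pH = 3.55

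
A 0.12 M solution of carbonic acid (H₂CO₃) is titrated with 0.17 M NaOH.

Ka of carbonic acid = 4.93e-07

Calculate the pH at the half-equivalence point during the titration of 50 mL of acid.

At half-equivalence [HA] = [A⁻], so Henderson-Hasselbalch gives pH = pKa = -log(4.93e-07) = 6.31.

pH = pKa = 6.31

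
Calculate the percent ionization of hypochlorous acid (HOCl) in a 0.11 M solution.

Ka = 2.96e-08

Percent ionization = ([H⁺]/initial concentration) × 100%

Using Ka equilibrium: x² + Ka×x - Ka×C = 0. Solving: [H⁺] = 5.7047e-05. Percent = (5.7047e-05/0.11) × 100

Percent ionization = 0.0519%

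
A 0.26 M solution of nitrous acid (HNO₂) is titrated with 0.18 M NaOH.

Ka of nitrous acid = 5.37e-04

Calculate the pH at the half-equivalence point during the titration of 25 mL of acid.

At half-equivalence [HA] = [A⁻], so Henderson-Hasselbalch gives pH = pKa = -log(5.37e-04) = 3.27.

pH = pKa = 3.27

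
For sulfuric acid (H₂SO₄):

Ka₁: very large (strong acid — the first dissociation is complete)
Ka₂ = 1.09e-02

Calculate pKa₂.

pKa₂ = -log(Ka₂) = -log(1.09e-02) = 1.96.

pK_{a2} = 1.96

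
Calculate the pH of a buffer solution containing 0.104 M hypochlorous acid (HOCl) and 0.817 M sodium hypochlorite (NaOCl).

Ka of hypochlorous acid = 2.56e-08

pKa = -log(2.56e-08) = 7.59. pH = pKa + log([A⁻]/[HA]) = 7.59 + log(0.817/0.104)

pH = 8.49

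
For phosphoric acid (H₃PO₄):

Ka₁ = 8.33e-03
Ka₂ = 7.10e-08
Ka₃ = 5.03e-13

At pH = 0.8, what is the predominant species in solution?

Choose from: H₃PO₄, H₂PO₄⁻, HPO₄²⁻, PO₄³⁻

pKa₁ = 2.08, pKa₂ = 7.15, pKa₃ = 12.30. For a polyprotic acid the predominant species crosses at each pKa: below pKa_n the protonated form dominates, above it the deprotonated form does. At pH = 0.8, the predominant species is H₃PO₄.

H₃PO₄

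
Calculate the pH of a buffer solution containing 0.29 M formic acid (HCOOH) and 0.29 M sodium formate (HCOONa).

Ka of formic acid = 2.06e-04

pKa = -log(2.06e-04) = 3.69. pH = pKa + log([A⁻]/[HA]) = 3.69 + log(0.29/0.29)

pH = 3.69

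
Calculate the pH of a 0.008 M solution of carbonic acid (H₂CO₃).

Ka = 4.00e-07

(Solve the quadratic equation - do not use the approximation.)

x² + Ka×x - Ka×C = 0. Using quadratic formula: [H⁺] = 5.6369e-05

pH = 4.25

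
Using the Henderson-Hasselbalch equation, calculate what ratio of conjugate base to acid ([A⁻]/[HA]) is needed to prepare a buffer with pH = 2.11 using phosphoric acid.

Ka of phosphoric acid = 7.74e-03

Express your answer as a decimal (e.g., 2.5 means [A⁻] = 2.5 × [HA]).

pKa = -log(7.74e-03) = 2.1113. pH = pKa + log([A⁻]/[HA]), so log([A⁻]/[HA]) = pH − pKa = 2.11 − 2.1113 = -0.0013. [A⁻]/[HA] = 10^(-0.0013) = 0.997

[A⁻]/[HA] = 0.997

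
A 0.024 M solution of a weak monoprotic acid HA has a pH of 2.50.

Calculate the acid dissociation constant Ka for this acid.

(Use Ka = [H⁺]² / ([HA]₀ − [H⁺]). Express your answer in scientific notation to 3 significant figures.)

[H⁺] = 10^(−pH) = 10^(−2.50) = 3.162e-03 M. For HA ⇌ H⁺ + A⁻, Ka = [H⁺][A⁻]/[HA] = [H⁺]² / ([HA]₀ − [H⁺]) = (3.162e-03)² / (0.024 − 3.162e-03) = 4.80e-04.

K_a = 4.80e-04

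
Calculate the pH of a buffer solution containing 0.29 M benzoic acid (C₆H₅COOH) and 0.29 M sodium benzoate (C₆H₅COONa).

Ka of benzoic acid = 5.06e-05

pKa = -log(5.06e-05) = 4.30. pH = pKa + log([A⁻]/[HA]) = 4.30 + log(0.29/0.29)

pH = 4.30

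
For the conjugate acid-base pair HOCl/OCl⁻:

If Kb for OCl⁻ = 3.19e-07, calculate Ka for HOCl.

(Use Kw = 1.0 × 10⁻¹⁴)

For a conjugate pair Ka × Kb = Kw, so Ka = Kw/Kb = 1.0 × 10⁻¹⁴ / 3.19e-07 = 3.13e-08.

K_a = 3.13e-08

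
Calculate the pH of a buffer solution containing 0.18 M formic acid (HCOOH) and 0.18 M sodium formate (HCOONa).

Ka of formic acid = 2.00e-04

pKa = -log(2.00e-04) = 3.70. pH = pKa + log([A⁻]/[HA]) = 3.70 + log(0.18/0.18)

pH = 3.70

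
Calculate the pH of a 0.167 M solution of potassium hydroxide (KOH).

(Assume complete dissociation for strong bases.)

[OH⁻] = 0.167 M for strong base. pOH = -log[OH⁻] = 0.78, pH = 14 - pOH

pH = 13.22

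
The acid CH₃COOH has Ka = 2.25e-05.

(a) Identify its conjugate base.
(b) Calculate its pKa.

(a) The conjugate base is formed by removing one H⁺ from CH₃COOH, giving CH₃COO⁻. (b) pKa = -log(Ka) = -log(2.25e-05) = 4.65.

Conjugate base: CH₃COO⁻; pK_a = 4.65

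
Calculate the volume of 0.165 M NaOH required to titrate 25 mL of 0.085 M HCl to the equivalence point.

At equivalence: moles acid = moles base. moles HCl = 0.085 × 25/1000 = 0.002125 mol. V_base = moles / 0.165 × 1000 = 12.9 mL.

V_{base} = 12.9 mL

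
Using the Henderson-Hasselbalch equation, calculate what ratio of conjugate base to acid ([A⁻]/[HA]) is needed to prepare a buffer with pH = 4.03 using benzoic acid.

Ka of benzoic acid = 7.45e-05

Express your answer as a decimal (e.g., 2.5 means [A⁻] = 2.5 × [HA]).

pKa = -log(7.45e-05) = 4.1278. pH = pKa + log([A⁻]/[HA]), so log([A⁻]/[HA]) = pH − pKa = 4.03 − 4.1278 = -0.0978. [A⁻]/[HA] = 10^(-0.0978) = 0.798

[A⁻]/[HA] = 0.798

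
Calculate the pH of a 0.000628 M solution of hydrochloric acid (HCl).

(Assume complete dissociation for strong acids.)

[H⁺] = 0.000628 M for strong acid. pH = -log[H⁺] = -log(0.000628)

pH = 3.20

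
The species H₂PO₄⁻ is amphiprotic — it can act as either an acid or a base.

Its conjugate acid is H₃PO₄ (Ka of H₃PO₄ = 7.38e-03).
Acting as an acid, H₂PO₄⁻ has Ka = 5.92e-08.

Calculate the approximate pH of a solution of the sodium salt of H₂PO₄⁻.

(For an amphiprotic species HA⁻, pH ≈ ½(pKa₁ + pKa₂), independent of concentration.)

pKa₁ = -log(7.38e-03) = 2.13; pKa₂ = -log(5.92e-08) = 7.23. For an amphiprotic species, pH ≈ ½(pKa₁ + pKa₂) = ½(2.13 + 7.23) = 4.68.

pH = 4.68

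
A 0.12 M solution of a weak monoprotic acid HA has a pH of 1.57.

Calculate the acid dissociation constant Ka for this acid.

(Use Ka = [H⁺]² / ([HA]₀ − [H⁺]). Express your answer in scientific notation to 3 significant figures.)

[H⁺] = 10^(−pH) = 10^(−1.57) = 2.692e-02 M. For HA ⇌ H⁺ + A⁻, Ka = [H⁺][A⁻]/[HA] = [H⁺]² / ([HA]₀ − [H⁺]) = (2.692e-02)² / (0.12 − 2.692e-02) = 7.78e-03.

K_a = 7.78e-03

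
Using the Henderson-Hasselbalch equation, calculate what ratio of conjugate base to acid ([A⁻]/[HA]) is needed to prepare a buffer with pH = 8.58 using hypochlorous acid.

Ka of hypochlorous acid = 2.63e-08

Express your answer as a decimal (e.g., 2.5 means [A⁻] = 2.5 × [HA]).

pKa = -log(2.63e-08) = 7.5800. pH = pKa + log([A⁻]/[HA]), so log([A⁻]/[HA]) = pH − pKa = 8.58 − 7.5800 = 1.0000. [A⁻]/[HA] = 10^(1.0000) = 10.0

[A⁻]/[HA] = 10.0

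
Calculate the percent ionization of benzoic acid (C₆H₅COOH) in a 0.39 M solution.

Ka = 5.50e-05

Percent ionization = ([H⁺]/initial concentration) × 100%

Using Ka equilibrium: x² + Ka×x - Ka×C = 0. Solving: [H⁺] = 4.6040e-03. Percent = (4.6040e-03/0.39) × 100

Percent ionization = 1.18%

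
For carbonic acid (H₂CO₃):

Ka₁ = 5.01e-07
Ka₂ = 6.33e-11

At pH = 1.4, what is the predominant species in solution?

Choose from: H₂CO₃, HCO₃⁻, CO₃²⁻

pKa₁ = 6.30, pKa₂ = 10.20. For a polyprotic acid the predominant species crosses at each pKa: below pKa_n the protonated form dominates, above it the deprotonated form does. At pH = 1.4, the predominant species is H₂CO₃.

H₂CO₃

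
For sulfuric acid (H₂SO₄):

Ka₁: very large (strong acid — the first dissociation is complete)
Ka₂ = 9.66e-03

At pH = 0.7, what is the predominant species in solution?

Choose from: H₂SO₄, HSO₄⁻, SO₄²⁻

The first dissociation is complete, so H₂SO₄ itself is never the predominant species in water; pKa₂ = -log(9.66e-03) = 2.02. For a polyprotic acid the predominant species crosses at each pKa: below pKa_n the protonated form dominates, above it the deprotonated form does. At pH = 0.7, the predominant species is HSO₄⁻.

HSO₄⁻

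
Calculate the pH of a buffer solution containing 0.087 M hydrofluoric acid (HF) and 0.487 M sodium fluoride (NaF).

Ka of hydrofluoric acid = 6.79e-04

pKa = -log(6.79e-04) = 3.17. pH = pKa + log([A⁻]/[HA]) = 3.17 + log(0.487/0.087)

pH = 3.92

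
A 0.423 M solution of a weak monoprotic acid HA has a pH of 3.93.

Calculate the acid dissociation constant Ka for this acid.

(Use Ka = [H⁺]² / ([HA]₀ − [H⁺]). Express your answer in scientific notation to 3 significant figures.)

[H⁺] = 10^(−pH) = 10^(−3.93) = 1.175e-04 M. For HA ⇌ H⁺ + A⁻, Ka = [H⁺][A⁻]/[HA] = [H⁺]² / ([HA]₀ − [H⁺]) = (1.175e-04)² / (0.423 − 1.175e-04) = 3.26e-08.

K_a = 3.26e-08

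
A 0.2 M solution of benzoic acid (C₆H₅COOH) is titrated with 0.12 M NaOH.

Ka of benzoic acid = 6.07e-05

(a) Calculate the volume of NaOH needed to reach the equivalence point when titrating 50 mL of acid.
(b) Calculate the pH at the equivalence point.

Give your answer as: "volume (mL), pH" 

moles acid = 0.2 × 50/1000 = 0.01 mol; V_base = moles/0.12 × 1000 = 83.3 mL. At equivalence only the conjugate base is present: [A⁻] = 0.01/0.133 = 7.5000e-02 M. Kb = Kw/Ka = 1.65e-10; [OH⁻] = √(Kb × [A⁻]) = 3.5151e-06; pOH = 5.45; pH = 14 - pOH = 8.55.

V = 83.3 mL, pH = 8.55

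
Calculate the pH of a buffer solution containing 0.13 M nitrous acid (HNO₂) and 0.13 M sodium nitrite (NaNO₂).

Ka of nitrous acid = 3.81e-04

pKa = -log(3.81e-04) = 3.42. pH = pKa + log([A⁻]/[HA]) = 3.42 + log(0.13/0.13)

pH = 3.42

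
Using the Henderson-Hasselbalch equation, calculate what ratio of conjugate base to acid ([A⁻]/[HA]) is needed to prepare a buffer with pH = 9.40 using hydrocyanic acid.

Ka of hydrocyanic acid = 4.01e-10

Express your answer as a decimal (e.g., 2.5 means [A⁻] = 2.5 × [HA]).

pKa = -log(4.01e-10) = 9.3969. pH = pKa + log([A⁻]/[HA]), so log([A⁻]/[HA]) = pH − pKa = 9.40 − 9.3969 = 0.0031. [A⁻]/[HA] = 10^(0.0031) = 1.01

[A⁻]/[HA] = 1.01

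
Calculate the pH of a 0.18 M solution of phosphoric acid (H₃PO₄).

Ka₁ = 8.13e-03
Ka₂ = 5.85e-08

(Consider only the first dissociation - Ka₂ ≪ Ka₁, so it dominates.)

First dissociation dominates. From Ka₁ = [H⁺][HA⁻]/[H₂A], x² + Ka₁·x − Ka₁·C = 0 with C = 0.18 M and Ka₁ = 8.13e-03. Solving: [H⁺] = (−Ka₁ + √(Ka₁² + 4·Ka₁·C)) / 2 = 3.4405e-02 M. pH = -log(3.4405e-02) = 1.46.

pH = 1.46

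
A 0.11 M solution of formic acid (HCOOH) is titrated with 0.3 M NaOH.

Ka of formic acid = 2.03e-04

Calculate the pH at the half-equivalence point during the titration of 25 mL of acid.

At half-equivalence [HA] = [A⁻], so Henderson-Hasselbalch gives pH = pKa = -log(2.03e-04) = 3.69.

pH = pKa = 3.69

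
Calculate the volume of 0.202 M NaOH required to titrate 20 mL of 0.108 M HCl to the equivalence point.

At equivalence: moles acid = moles base. moles HCl = 0.108 × 20/1000 = 0.00216 mol. V_base = moles / 0.202 × 1000 = 10.7 mL.

V_{base} = 10.7 mL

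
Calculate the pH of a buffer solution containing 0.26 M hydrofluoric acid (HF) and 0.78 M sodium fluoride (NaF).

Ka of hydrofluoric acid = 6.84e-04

pKa = -log(6.84e-04) = 3.16. pH = pKa + log([A⁻]/[HA]) = 3.16 + log(0.78/0.26)

pH = 3.64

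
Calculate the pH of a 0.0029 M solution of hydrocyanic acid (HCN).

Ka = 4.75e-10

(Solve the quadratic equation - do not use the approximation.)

x² + Ka×x - Ka×C = 0. Using quadratic formula: [H⁺] = 1.1734e-06

pH = 5.93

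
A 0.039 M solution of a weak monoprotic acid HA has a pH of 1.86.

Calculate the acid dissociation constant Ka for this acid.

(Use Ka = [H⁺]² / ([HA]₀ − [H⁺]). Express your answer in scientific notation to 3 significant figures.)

[H⁺] = 10^(−pH) = 10^(−1.86) = 1.380e-02 M. For HA ⇌ H⁺ + A⁻, Ka = [H⁺][A⁻]/[HA] = [H⁺]² / ([HA]₀ − [H⁺]) = (1.380e-02)² / (0.039 − 1.380e-02) = 7.56e-03.

K_a = 7.56e-03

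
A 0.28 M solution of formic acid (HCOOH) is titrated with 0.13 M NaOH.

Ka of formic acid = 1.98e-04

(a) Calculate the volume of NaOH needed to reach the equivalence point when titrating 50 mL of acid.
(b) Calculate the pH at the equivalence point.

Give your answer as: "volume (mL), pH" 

moles acid = 0.28 × 50/1000 = 0.014 mol; V_base = moles/0.13 × 1000 = 107.7 mL. At equivalence only the conjugate base is present: [A⁻] = 0.014/0.158 = 8.8780e-02 M. Kb = Kw/Ka = 5.05e-11; [OH⁻] = √(Kb × [A⁻]) = 2.1175e-06; pOH = 5.67; pH = 14 - pOH = 8.33.

V = 107.7 mL, pH = 8.33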